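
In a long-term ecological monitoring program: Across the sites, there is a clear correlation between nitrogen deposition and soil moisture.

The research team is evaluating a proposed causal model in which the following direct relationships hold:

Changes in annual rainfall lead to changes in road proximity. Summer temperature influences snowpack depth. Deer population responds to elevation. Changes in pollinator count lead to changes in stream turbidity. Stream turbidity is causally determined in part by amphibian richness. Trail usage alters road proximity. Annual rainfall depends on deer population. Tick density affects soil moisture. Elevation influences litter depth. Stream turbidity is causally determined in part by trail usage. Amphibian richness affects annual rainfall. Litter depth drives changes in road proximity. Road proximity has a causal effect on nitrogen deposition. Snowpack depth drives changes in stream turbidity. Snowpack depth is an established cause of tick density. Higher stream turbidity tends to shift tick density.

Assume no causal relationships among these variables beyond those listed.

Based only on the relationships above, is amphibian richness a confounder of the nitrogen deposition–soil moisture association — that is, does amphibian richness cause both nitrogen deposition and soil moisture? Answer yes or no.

yes

Amphibian richness has a causal path to nitrogen deposition (amphibian richness → annual rainfall → road proximity → nitrogen deposition) and to soil moisture (amphibian richness → stream turbidity → tick density → soil moisture), so it is a common cause of both — a confounder.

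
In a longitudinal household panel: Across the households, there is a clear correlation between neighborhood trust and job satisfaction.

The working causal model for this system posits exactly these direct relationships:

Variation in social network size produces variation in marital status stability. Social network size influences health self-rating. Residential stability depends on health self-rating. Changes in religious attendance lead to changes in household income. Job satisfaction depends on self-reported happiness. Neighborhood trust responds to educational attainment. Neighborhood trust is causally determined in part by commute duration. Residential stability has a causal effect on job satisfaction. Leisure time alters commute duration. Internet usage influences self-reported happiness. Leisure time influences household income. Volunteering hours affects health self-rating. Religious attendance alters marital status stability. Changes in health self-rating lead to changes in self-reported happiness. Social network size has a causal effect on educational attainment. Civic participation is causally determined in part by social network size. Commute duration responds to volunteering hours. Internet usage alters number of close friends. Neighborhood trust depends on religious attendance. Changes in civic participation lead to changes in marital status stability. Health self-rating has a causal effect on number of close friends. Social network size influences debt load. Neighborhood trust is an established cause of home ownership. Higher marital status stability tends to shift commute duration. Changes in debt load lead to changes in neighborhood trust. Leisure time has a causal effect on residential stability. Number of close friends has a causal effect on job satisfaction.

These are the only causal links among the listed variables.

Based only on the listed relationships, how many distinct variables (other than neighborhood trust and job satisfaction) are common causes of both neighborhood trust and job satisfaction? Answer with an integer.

3

The common causes are: leisure time (to neighborhood trust via leisure time → commute duration → neighborhood trust; to job satisfaction via leisure time → residential stability → job satisfaction); social network size (to neighborhood trust via social network size → debt load → neighborhood trust; to job satisfaction via social network size → health self-rating → number of close friends → job satisfaction); volunteering hours (to neighborhood trust via volunteering hours → commute duration → neighborhood trust; to job satisfaction via volunteering hours → health self-rating → number of close friends → job satisfaction).
Every other variable lacks a causal path to at least one of neighborhood trust and job satisfaction.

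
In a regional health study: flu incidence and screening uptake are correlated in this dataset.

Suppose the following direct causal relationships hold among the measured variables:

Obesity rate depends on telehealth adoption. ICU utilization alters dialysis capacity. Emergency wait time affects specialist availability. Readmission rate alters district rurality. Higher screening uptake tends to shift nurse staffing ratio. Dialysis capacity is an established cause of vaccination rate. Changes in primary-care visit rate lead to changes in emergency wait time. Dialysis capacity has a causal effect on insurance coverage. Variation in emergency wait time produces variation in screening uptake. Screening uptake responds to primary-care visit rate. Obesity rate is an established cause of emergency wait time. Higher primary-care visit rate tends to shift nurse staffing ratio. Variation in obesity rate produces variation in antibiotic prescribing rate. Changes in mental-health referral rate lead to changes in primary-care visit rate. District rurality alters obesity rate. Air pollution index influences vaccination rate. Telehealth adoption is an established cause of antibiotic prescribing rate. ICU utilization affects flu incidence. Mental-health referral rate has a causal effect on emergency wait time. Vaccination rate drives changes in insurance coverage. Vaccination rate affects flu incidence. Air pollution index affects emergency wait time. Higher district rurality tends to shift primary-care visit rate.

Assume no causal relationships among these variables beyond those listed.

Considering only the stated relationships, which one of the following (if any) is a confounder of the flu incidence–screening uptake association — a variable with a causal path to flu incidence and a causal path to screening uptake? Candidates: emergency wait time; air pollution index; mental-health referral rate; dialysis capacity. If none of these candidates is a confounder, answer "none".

air pollution index

Air pollution index causes flu incidence (air pollution index → vaccination rate → flu incidence) and also causes screening uptake (air pollution index → emergency wait time → screening uptake); it is a common cause of both.
Each of the other candidates lacks a causal path to at least one of flu incidence and screening uptake, so they do not confound the relationship.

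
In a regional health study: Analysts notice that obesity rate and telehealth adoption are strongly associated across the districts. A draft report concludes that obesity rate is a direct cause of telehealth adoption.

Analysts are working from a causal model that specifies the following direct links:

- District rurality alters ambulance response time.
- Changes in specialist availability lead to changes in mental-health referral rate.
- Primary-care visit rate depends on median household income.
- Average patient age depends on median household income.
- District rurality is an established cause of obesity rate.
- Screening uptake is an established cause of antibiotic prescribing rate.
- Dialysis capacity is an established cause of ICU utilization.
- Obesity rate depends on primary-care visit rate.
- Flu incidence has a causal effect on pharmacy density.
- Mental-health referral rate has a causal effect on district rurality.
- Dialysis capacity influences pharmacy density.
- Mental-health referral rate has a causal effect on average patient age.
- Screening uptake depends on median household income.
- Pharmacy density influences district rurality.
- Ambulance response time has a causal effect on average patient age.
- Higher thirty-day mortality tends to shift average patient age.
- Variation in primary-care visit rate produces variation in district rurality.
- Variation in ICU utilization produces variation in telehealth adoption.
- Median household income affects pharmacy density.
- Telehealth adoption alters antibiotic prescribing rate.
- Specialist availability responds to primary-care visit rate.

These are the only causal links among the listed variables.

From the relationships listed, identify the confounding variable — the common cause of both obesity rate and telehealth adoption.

dialysis capacity

Dialysis capacity has a causal path to obesity rate (dialysis capacity → pharmacy density → district rurality → obesity rate) and a separate causal path to telehealth adoption (dialysis capacity → ICU utilization → telehealth adoption), so it is a common cause of both.
No stated relationship gives obesity rate a causal route to telehealth adoption, so the correlation is explained by the shared upstream cause rather than a direct effect.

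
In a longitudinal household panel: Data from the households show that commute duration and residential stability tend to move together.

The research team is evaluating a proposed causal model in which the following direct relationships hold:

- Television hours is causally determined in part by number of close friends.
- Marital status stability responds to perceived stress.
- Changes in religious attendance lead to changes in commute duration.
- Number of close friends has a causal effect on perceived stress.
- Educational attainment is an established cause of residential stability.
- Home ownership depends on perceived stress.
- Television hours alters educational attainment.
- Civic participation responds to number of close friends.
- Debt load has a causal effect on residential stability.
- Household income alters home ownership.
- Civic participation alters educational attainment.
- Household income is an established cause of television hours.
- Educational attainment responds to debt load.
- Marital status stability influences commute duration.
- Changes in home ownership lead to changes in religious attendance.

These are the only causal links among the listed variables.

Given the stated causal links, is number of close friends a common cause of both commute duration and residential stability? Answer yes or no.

yes

Number of close friends has a causal path to commute duration (number of close friends → perceived stress → marital status stability → commute duration) and to residential stability (number of close friends → television hours → educational attainment → residential stability), so it is a common cause of both — a confounder.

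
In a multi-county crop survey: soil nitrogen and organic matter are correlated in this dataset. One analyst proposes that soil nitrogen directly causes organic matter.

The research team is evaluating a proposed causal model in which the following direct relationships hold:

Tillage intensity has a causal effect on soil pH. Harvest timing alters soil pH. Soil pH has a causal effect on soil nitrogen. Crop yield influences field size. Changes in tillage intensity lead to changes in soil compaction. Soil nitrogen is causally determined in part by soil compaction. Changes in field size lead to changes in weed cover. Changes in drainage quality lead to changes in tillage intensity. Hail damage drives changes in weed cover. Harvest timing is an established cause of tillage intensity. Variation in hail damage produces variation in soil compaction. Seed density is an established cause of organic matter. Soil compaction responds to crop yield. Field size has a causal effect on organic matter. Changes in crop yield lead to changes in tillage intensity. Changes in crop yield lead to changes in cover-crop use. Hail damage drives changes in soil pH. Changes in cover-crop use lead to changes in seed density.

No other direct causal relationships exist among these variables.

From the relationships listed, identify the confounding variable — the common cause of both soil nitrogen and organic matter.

Crop yield has a causal path to soil nitrogen (crop yield → soil compaction → soil nitrogen) and a separate causal path to organic matter (crop yield → field size → organic matter), so it is a common cause of both.
No stated relationship gives soil nitrogen a causal route to organic matter, so the correlation is explained by the shared upstream cause rather than a direct effect.

crop yield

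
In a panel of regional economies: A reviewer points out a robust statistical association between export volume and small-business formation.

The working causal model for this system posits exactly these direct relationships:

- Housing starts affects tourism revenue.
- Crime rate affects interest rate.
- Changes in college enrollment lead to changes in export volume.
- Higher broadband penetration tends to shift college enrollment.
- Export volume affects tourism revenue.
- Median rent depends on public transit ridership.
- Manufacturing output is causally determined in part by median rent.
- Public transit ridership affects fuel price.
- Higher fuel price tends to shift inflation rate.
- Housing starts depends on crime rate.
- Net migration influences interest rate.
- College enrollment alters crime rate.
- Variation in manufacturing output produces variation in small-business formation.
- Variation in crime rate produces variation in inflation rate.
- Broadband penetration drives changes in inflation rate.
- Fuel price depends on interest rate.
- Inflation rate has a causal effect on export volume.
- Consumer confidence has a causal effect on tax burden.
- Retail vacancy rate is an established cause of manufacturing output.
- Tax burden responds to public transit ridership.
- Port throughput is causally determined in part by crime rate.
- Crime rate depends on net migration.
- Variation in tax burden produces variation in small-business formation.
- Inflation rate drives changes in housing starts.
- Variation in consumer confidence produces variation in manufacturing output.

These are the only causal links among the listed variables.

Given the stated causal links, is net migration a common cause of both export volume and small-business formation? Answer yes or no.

no

Net migration has no stated causal path to small-business formation. A confounder must cause both variables, so net migration does not qualify.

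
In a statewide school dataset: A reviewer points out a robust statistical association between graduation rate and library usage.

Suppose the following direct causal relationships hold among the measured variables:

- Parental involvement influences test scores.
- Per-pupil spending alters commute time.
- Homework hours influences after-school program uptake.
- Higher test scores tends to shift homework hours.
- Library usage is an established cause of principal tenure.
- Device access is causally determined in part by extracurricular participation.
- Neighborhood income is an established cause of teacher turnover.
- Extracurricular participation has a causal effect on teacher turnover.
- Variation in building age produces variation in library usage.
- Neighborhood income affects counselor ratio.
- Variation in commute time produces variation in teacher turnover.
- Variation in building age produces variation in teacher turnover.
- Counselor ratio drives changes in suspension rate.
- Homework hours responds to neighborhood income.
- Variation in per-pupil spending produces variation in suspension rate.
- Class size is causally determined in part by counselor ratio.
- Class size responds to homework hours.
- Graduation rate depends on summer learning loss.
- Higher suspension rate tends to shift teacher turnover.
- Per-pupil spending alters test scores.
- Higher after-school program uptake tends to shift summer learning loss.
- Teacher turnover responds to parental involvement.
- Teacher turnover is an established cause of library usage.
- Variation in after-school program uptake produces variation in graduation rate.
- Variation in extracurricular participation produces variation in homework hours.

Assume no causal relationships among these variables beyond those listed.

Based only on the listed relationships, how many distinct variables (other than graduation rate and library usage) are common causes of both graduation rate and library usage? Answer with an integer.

4

The common causes are: extracurricular participation (to graduation rate via extracurricular participation → homework hours → after-school program uptake → graduation rate; to library usage via extracurricular participation → teacher turnover → library usage); neighborhood income (to graduation rate via neighborhood income → homework hours → after-school program uptake → graduation rate; to library usage via neighborhood income → teacher turnover → library usage); parental involvement (to graduation rate via parental involvement → test scores → homework hours → after-school program uptake → graduation rate; to library usage via parental involvement → teacher turnover → library usage); per-pupil spending (to graduation rate via per-pupil spending → test scores → homework hours → after-school program uptake → graduation rate; to library usage via per-pupil spending → suspension rate → teacher turnover → library usage).
Every other variable lacks a causal path to at least one of graduation rate and library usage.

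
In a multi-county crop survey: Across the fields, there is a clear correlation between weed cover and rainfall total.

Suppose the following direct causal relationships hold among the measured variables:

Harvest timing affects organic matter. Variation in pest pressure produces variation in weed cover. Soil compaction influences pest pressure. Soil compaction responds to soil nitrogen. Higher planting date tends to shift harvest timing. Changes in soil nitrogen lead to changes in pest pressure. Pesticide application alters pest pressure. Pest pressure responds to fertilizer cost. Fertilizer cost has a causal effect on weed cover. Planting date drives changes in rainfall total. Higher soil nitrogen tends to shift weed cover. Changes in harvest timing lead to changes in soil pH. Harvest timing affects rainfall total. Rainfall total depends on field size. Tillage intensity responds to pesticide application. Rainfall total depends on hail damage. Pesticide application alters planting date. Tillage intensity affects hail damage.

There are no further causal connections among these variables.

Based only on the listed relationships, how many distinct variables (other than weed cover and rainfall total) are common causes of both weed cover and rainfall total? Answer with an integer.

The common causes are: pesticide application (to weed cover via pesticide application → pest pressure → weed cover; to rainfall total via pesticide application → planting date → rainfall total).
Every other variable lacks a causal path to at least one of weed cover and rainfall total.

1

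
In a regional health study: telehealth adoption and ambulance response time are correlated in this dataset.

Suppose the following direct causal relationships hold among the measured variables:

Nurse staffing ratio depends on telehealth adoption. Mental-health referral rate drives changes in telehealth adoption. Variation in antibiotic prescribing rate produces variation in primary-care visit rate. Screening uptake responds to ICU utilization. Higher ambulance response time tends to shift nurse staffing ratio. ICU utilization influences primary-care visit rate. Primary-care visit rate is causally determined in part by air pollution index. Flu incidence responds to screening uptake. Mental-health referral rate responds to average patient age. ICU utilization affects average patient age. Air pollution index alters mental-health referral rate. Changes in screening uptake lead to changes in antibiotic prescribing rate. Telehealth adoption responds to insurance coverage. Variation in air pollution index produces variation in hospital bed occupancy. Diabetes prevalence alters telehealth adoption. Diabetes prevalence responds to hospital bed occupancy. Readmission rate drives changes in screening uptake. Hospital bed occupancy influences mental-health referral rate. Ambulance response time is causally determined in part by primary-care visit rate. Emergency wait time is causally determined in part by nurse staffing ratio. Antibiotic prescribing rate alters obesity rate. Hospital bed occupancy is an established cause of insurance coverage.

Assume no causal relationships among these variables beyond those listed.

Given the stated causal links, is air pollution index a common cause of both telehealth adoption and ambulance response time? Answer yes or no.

Air pollution index has a causal path to telehealth adoption (air pollution index → mental-health referral rate → telehealth adoption) and to ambulance response time (air pollution index → primary-care visit rate → ambulance response time), so it is a common cause of both — a confounder.

yes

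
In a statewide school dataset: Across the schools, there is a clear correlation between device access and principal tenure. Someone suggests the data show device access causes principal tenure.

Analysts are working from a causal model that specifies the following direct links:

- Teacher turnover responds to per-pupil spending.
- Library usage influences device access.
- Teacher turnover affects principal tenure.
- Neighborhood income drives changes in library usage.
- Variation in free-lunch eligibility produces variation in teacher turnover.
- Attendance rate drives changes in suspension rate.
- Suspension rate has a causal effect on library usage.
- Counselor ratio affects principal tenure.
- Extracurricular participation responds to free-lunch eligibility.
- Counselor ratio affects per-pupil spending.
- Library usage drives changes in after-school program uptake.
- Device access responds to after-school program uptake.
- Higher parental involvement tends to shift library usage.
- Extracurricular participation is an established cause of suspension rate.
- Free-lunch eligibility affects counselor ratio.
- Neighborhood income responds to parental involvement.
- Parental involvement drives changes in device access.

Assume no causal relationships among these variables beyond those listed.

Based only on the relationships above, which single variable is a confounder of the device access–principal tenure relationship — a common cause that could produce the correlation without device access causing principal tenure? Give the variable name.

free-lunch eligibility

Free-lunch eligibility has a causal path to device access (free-lunch eligibility → extracurricular participation → suspension rate → library usage → device access) and a separate causal path to principal tenure (free-lunch eligibility → counselor ratio → principal tenure), so it is a common cause of both.
No stated relationship gives device access a causal route to principal tenure, so the correlation is explained by the shared upstream cause rather than a direct effect.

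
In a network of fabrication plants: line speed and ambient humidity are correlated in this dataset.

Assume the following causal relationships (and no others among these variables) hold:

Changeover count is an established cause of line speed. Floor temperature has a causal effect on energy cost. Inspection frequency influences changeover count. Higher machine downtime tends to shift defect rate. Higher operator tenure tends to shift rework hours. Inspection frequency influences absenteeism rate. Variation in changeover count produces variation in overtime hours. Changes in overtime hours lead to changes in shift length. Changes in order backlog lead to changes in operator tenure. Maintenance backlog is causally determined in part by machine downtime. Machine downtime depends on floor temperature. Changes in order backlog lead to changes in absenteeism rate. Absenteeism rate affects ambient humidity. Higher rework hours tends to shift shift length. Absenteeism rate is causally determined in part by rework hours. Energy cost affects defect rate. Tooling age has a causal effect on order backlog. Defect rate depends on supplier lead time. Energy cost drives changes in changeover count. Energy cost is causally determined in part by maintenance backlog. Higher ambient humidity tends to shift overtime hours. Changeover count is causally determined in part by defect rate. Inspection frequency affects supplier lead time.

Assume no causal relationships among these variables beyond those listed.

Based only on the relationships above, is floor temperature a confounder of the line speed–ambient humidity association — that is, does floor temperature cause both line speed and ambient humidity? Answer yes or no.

no

Floor temperature has no stated causal path to ambient humidity. A confounder must cause both variables, so floor temperature does not qualify.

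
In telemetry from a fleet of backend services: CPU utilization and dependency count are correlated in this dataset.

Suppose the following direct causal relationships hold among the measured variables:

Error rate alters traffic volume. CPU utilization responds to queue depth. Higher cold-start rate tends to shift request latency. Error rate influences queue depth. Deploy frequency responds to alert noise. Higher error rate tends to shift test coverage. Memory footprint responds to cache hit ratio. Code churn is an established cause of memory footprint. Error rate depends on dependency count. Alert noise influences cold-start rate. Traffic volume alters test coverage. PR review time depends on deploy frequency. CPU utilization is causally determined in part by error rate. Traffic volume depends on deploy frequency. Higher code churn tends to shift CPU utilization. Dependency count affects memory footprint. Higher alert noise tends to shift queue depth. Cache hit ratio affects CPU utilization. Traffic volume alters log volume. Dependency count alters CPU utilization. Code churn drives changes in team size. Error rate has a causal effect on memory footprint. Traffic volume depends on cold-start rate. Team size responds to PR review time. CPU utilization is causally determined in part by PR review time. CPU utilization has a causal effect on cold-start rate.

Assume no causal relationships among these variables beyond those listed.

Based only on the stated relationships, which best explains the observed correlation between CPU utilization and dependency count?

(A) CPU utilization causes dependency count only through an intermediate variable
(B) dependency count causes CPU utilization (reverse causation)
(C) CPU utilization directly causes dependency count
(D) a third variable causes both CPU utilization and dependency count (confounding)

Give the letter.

B

The stated link runs dependency count → CPU utilization; CPU utilization has no causal path to dependency count. No variable causes both, so confounding is ruled out. The correlation reflects reverse causation.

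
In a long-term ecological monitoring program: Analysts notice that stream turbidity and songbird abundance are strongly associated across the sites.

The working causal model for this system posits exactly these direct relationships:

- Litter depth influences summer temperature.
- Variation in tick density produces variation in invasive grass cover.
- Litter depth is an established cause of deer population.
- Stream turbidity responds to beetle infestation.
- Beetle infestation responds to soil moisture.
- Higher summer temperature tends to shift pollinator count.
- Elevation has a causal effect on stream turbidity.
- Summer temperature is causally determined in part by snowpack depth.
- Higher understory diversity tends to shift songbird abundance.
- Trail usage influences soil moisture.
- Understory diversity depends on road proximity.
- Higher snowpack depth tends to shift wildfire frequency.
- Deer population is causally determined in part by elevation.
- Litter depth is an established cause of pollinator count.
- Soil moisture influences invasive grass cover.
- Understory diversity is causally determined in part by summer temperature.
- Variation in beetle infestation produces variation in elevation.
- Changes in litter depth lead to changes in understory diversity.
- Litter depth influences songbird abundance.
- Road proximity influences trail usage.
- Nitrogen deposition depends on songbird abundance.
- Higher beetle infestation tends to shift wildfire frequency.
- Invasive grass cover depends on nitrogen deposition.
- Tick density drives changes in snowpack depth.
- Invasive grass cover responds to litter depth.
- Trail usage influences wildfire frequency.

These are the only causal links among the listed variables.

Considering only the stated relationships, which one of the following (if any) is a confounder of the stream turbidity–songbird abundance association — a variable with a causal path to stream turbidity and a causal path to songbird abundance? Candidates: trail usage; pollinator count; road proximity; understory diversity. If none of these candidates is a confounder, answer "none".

Road proximity causes stream turbidity (road proximity → trail usage → soil moisture → beetle infestation → stream turbidity) and also causes songbird abundance (road proximity → understory diversity → songbird abundance); it is a common cause of both.
Each of the other candidates lacks a causal path to at least one of stream turbidity and songbird abundance, so they do not confound the relationship.

road proximity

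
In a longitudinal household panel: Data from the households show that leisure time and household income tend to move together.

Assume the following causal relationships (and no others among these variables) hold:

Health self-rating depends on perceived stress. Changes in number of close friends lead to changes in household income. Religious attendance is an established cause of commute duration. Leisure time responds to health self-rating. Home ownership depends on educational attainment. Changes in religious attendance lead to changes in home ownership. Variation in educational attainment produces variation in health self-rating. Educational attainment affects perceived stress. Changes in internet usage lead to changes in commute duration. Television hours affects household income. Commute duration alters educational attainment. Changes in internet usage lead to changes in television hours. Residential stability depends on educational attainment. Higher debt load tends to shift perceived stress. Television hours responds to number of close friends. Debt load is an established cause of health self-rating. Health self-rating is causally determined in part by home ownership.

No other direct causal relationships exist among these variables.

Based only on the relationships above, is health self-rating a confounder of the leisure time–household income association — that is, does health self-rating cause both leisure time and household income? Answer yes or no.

Health self-rating has no stated causal path to household income. A confounder must cause both variables, so health self-rating does not qualify.

no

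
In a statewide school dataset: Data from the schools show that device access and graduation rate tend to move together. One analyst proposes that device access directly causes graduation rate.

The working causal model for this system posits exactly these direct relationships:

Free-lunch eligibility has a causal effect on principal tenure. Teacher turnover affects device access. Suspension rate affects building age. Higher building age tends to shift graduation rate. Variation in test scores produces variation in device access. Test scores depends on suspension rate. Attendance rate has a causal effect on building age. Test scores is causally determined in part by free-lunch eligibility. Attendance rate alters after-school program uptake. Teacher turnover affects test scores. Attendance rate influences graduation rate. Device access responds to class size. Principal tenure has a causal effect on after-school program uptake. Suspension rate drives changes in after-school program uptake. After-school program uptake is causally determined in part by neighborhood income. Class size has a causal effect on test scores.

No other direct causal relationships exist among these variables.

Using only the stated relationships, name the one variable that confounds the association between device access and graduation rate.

suspension rate

Suspension rate has a causal path to device access (suspension rate → test scores → device access) and a separate causal path to graduation rate (suspension rate → building age → graduation rate), so it is a common cause of both.
No stated relationship gives device access a causal route to graduation rate, so the correlation is explained by the shared upstream cause rather than a direct effect.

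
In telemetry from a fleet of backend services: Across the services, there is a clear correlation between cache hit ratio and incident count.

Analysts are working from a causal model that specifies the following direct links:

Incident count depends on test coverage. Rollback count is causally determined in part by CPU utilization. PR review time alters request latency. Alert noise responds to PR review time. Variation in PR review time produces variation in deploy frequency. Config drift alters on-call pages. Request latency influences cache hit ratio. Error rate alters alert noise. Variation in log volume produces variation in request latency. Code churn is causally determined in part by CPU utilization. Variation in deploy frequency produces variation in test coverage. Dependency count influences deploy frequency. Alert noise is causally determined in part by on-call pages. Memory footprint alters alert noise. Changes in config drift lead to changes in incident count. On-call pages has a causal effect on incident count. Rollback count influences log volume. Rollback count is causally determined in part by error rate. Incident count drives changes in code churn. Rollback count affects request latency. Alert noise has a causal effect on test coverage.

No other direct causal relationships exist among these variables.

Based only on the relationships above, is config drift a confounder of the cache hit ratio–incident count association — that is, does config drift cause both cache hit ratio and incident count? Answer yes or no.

Config drift has no stated causal path to cache hit ratio. A confounder must cause both variables, so config drift does not qualify.

no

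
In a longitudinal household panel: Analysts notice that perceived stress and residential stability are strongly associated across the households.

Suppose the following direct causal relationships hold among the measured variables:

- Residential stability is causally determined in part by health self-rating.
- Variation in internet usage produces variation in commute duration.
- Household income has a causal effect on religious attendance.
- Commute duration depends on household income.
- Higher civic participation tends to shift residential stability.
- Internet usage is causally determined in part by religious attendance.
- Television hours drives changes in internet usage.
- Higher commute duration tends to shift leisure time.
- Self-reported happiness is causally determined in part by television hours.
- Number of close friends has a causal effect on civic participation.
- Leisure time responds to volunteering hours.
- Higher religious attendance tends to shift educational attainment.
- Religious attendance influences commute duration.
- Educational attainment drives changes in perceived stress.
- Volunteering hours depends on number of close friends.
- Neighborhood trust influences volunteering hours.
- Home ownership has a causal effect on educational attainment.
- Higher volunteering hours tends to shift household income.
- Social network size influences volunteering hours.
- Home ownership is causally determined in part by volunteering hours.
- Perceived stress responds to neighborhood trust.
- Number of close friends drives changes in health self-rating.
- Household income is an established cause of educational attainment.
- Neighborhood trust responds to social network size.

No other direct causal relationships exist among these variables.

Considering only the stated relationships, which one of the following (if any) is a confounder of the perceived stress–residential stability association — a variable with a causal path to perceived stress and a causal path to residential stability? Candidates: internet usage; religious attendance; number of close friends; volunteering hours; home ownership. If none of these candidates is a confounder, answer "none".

Number of close friends causes perceived stress (number of close friends → volunteering hours → household income → educational attainment → perceived stress) and also causes residential stability (number of close friends → health self-rating → residential stability); it is a common cause of both.
Each of the other candidates lacks a causal path to at least one of perceived stress and residential stability, so they do not confound the relationship.

number of close friends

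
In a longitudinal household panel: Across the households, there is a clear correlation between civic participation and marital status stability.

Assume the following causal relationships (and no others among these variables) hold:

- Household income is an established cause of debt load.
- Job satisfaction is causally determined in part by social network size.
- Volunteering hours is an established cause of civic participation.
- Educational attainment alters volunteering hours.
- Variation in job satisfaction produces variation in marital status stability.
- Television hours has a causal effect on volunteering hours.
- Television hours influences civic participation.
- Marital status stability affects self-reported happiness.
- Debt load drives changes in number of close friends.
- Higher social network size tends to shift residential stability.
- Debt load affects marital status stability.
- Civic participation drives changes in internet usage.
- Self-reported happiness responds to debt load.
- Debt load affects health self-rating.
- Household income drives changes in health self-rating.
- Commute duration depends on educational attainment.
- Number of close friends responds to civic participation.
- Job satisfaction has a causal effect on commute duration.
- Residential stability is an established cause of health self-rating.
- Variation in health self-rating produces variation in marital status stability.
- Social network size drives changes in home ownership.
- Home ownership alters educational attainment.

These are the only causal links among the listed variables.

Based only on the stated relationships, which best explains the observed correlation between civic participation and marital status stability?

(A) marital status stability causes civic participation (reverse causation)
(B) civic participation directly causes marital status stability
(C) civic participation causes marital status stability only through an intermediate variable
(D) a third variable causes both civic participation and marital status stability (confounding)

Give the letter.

D

Social network size causes civic participation (social network size → home ownership → educational attainment → volunteering hours → civic participation) and marital status stability (social network size → job satisfaction → marital status stability) — a common cause creating the correlation.
There is no stated path from civic participation to marital status stability or from marital status stability to civic participation, so neither direct nor reverse causation applies.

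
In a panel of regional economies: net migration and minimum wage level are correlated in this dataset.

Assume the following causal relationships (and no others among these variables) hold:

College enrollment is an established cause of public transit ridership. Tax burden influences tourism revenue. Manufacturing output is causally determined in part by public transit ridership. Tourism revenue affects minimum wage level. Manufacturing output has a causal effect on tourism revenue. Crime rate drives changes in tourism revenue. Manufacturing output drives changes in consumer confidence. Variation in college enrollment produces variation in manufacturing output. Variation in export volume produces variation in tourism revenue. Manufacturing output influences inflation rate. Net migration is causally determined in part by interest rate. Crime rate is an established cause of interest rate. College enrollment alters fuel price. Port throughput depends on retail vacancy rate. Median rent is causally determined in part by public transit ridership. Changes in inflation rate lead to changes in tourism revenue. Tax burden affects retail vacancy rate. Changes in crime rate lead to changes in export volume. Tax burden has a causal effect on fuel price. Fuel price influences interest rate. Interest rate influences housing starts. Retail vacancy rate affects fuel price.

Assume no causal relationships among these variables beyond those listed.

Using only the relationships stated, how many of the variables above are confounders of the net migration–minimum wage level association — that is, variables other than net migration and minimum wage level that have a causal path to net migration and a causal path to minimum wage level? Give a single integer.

The common causes are: college enrollment (to net migration via college enrollment → fuel price → interest rate → net migration; to minimum wage level via college enrollment → manufacturing output → tourism revenue → minimum wage level); crime rate (to net migration via crime rate → interest rate → net migration; to minimum wage level via crime rate → tourism revenue → minimum wage level); tax burden (to net migration via tax burden → fuel price → interest rate → net migration; to minimum wage level via tax burden → tourism revenue → minimum wage level).
Every other variable lacks a causal path to at least one of net migration and minimum wage level.

3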